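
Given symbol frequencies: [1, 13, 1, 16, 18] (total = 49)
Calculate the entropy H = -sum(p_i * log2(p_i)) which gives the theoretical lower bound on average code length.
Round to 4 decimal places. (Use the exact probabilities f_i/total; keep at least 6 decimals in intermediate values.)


Per-symbol terms -p_i * log2(p_i) with p_i = f_i/49:
  p = 1/49 = 0.020408: log2(p) = -5.614710, -p*log2(p) = 0.114586
  p = 13/49 = 0.265306: log2(p) = -1.914270, -p*log2(p) = 0.507868
  p = 1/49 = 0.020408: log2(p) = -5.614710, -p*log2(p) = 0.114586
  p = 16/49 = 0.326531: log2(p) = -1.614710, -p*log2(p) = 0.527252
  p = 18/49 = 0.367347: log2(p) = -1.444785, -p*log2(p) = 0.530737
H = 0.114586 + 0.507868 + 0.114586 + 0.527252 + 0.530737 = 1.795029

H = 1.795 bits/symbol


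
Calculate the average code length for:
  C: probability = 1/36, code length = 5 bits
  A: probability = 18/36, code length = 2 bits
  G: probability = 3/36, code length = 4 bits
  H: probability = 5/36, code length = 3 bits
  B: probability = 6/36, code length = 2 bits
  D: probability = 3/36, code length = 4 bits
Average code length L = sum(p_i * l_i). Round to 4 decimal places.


Weighted contributions p_i * l_i:
  C: (1/36) * 5 = 5/36
  A: (18/36) * 2 = 36/36
  G: (3/36) * 4 = 12/36
  H: (5/36) * 3 = 15/36
  B: (6/36) * 2 = 12/36
  D: (3/36) * 4 = 12/36
Sum = (5 + 36 + 12 + 15 + 12 + 12)/36 = 92/36

L = 92/36 = 2.5556 bits/symbol


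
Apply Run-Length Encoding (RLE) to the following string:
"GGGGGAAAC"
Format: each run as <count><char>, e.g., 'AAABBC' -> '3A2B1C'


Scanning runs left to right:
  i=0: run of 'G' x 5 -> '5G'
  i=5: run of 'A' x 3 -> '3A'
  i=8: run of 'C' x 1 -> '1C'

RLE = 5G3A1C


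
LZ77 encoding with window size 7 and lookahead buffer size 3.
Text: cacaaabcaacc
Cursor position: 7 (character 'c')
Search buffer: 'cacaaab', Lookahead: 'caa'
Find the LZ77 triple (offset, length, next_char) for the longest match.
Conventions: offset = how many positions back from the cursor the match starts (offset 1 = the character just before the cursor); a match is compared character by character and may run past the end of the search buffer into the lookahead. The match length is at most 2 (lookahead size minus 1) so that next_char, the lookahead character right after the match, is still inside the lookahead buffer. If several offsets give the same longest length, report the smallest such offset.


Try each offset into the search buffer:
  offset=1 (pos 6, char 'b'): match length 0
  offset=2 (pos 5, char 'a'): match length 0
  offset=3 (pos 4, char 'a'): match length 0
  offset=4 (pos 3, char 'a'): match length 0
  offset=5 (pos 2, char 'c'): match length 2
  offset=6 (pos 1, char 'a'): match length 0
  offset=7 (pos 0, char 'c'): match length 2
Longest match has length 2, found at offsets 5, 7; take the smallest, offset 5.
next_char = character at position 7 + 2 = 9 -> 'a'

Best match: offset=5, length=2 (matching 'ca' starting at position 2)
LZ77 triple: (5, 2, 'a')


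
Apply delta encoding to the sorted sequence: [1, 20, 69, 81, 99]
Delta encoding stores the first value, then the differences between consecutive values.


First value: 1
Deltas:
  20 - 1 = 19
  69 - 20 = 49
  81 - 69 = 12
  99 - 81 = 18


Delta encoded: [1, 19, 49, 12, 18]


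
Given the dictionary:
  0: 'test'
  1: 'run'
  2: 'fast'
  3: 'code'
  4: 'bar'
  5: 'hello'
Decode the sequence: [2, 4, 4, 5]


Look up each index in the dictionary:
  2 -> 'fast'
  4 -> 'bar'
  4 -> 'bar'
  5 -> 'hello'

Decoded: "fast bar bar hello"


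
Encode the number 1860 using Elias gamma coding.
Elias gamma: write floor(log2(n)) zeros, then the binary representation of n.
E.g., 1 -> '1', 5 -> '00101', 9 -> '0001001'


num_bits = floor(log2(1860)) + 1 = 11
leading_zeros = num_bits - 1 = 10
binary(1860) = 11101000100

Elias gamma(1860) = '0000000000' + '11101000100' = 000000000011101000100 (21 bits)


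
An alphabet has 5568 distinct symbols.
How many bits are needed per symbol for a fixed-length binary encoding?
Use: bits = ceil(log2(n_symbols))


log2(5568) = 12.4429
Bracket: 2^12 = 4096 < 5568 <= 2^13 = 8192
So ceil(log2(5568)) = 13

bits = ceil(log2(5568)) = ceil(12.4429) = 13 bits


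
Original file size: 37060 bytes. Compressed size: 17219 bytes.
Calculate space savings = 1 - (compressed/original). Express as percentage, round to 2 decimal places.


ratio = compressed/original = 17219/37060 = 0.464625
savings = 1 - ratio = 1 - 0.464625 = 0.535375
as a percentage: 0.535375 * 100 = 53.54%

Space savings = 1 - 17219/37060 = 53.54%


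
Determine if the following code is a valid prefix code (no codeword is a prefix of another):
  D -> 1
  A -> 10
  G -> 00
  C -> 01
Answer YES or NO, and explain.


Checking each pair (does one codeword prefix another?):
  D='1' vs A='10': prefix -- VIOLATION

NO -- this is NOT a valid prefix code. D (1) is a prefix of A (10).


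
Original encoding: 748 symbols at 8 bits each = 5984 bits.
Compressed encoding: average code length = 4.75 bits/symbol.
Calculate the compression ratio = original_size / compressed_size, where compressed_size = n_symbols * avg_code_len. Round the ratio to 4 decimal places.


original_size = n_symbols * orig_bits = 748 * 8 = 5984 bits
compressed_size = n_symbols * avg_code_len = 748 * 4.75 = 3553.0 bits
ratio = original_size / compressed_size = 5984 / 3553.0 = 1.6842

Compression ratio = 1.6842


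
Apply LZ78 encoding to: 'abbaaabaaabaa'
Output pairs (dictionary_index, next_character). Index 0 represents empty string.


LZ78 encoding steps:
Dictionary: {0: ''}
Step 1: w='' (idx 0), next='a' -> output (0, 'a'), add 'a' as idx 1
Step 2: w='' (idx 0), next='b' -> output (0, 'b'), add 'b' as idx 2
Step 3: w='b' (idx 2), next='a' -> output (2, 'a'), add 'ba' as idx 3
Step 4: w='a' (idx 1), next='a' -> output (1, 'a'), add 'aa' as idx 4
Step 5: w='ba' (idx 3), next='a' -> output (3, 'a'), add 'baa' as idx 5
Step 6: w='a' (idx 1), next='b' -> output (1, 'b'), add 'ab' as idx 6
Step 7: w='aa' (idx 4), end of input -> output (4, '')


Encoded: [(0, 'a'), (0, 'b'), (2, 'a'), (1, 'a'), (3, 'a'), (1, 'b'), (4, '')]


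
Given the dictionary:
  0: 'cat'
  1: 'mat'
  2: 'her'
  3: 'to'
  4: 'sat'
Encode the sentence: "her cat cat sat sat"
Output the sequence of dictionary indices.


Look up each word in the dictionary:
  'her' -> 2
  'cat' -> 0
  'cat' -> 0
  'sat' -> 4
  'sat' -> 4

Encoded: [2, 0, 0, 4, 4]


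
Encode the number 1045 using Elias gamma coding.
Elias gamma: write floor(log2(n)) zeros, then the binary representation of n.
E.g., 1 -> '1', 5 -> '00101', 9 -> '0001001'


num_bits = floor(log2(1045)) + 1 = 11
leading_zeros = num_bits - 1 = 10
binary(1045) = 10000010101

Elias gamma(1045) = '0000000000' + '10000010101' = 000000000010000010101 (21 bits)


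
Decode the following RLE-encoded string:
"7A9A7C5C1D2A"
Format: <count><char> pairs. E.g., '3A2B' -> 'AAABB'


Expanding each <count><char> pair:
  7A -> 'AAAAAAA'
  9A -> 'AAAAAAAAA'
  7C -> 'CCCCCCC'
  5C -> 'CCCCC'
  1D -> 'D'
  2A -> 'AA'

Decoded = AAAAAAAAAAAAAAAACCCCCCCCCCCCDAA


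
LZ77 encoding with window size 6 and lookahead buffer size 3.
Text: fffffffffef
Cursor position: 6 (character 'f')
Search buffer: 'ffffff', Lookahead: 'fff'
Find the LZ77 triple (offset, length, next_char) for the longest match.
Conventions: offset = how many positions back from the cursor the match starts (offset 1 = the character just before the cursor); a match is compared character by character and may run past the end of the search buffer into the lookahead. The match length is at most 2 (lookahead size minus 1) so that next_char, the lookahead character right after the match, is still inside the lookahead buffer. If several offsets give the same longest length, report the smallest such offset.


Try each offset into the search buffer:
  offset=1 (pos 5, char 'f'): match length 2
  offset=2 (pos 4, char 'f'): match length 2
  offset=3 (pos 3, char 'f'): match length 2
  offset=4 (pos 2, char 'f'): match length 2
  offset=5 (pos 1, char 'f'): match length 2
  offset=6 (pos 0, char 'f'): match length 2
Longest match has length 2, found at offsets 1, 2, 3, 4, 5, 6; take the smallest, offset 1.
next_char = character at position 6 + 2 = 8 -> 'f'

Best match: offset=1, length=2 (matching 'ff' starting at position 5)
LZ77 triple: (1, 2, 'f')


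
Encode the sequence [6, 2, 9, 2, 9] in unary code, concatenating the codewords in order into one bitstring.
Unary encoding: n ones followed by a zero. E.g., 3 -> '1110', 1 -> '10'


Encode each number as n ones followed by a terminating 0:
  6 -> 1111110 (7 bits)
  2 -> 110 (3 bits)
  9 -> 1111111110 (10 bits)
  2 -> 110 (3 bits)
  9 -> 1111111110 (10 bits)
Total length = 7 + 3 + 10 + 3 + 10 = 33 bits.

Unary([6, 2, 9, 2, 9]) = 111111011011111111101101111111110 (33 bits)


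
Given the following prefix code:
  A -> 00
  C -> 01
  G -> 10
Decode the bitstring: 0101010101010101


Decoding step by step:
Bits 01 -> C
Bits 01 -> C
Bits 01 -> C
Bits 01 -> C
Bits 01 -> C
Bits 01 -> C
Bits 01 -> C
Bits 01 -> C


Decoded message: CCCCCCCC


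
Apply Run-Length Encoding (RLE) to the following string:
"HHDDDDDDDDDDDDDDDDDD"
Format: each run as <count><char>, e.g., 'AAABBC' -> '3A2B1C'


Scanning runs left to right:
  i=0: run of 'H' x 2 -> '2H'
  i=2: run of 'D' x 18 -> '18D'

RLE = 2H18D


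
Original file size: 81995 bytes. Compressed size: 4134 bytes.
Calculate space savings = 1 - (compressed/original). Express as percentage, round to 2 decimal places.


ratio = compressed/original = 4134/81995 = 0.050418
savings = 1 - ratio = 1 - 0.050418 = 0.949582
as a percentage: 0.949582 * 100 = 94.96%

Space savings = 1 - 4134/81995 = 94.96%


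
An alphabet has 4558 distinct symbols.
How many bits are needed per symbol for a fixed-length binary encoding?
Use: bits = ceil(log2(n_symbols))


log2(4558) = 12.1542
Bracket: 2^12 = 4096 < 4558 <= 2^13 = 8192
So ceil(log2(4558)) = 13

bits = ceil(log2(4558)) = ceil(12.1542) = 13 bits


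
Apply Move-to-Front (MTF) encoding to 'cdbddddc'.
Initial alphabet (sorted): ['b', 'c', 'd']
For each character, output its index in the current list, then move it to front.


MTF encoding:
'c': index 1 in ['b', 'c', 'd'] -> ['c', 'b', 'd']
'd': index 2 in ['c', 'b', 'd'] -> ['d', 'c', 'b']
'b': index 2 in ['d', 'c', 'b'] -> ['b', 'd', 'c']
'd': index 1 in ['b', 'd', 'c'] -> ['d', 'b', 'c']
'd': index 0 in ['d', 'b', 'c'] -> ['d', 'b', 'c']
'd': index 0 in ['d', 'b', 'c'] -> ['d', 'b', 'c']
'd': index 0 in ['d', 'b', 'c'] -> ['d', 'b', 'c']
'c': index 2 in ['d', 'b', 'c'] -> ['c', 'd', 'b']


Output: [1, 2, 2, 1, 0, 0, 0, 2]


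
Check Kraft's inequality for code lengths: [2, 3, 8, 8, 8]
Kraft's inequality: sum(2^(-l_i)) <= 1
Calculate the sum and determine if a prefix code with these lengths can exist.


Sum = 2^(-2) + 2^(-3) + 2^(-8) + 2^(-8) + 2^(-8)
    = 0.25 + 0.125 + 0.00390625 + 0.00390625 + 0.00390625
    = 99/256 = 0.38671875
Since 0.38671875 <= 1, Kraft's inequality IS satisfied.
A prefix code with these lengths CAN exist.

Kraft sum = 0.38671875. Satisfied.


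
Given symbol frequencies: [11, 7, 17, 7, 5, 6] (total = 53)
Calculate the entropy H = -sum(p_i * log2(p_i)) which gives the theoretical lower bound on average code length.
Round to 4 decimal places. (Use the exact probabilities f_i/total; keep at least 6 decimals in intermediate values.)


Per-symbol terms -p_i * log2(p_i) with p_i = f_i/53:
  p = 11/53 = 0.207547: log2(p) = -2.268489, -p*log2(p) = 0.470818
  p = 7/53 = 0.132075: log2(p) = -2.920566, -p*log2(p) = 0.385735
  p = 17/53 = 0.320755: log2(p) = -1.640458, -p*log2(p) = 0.526185
  p = 7/53 = 0.132075: log2(p) = -2.920566, -p*log2(p) = 0.385735
  p = 5/53 = 0.094340: log2(p) = -3.405992, -p*log2(p) = 0.321320
  p = 6/53 = 0.113208: log2(p) = -3.142958, -p*log2(p) = 0.355807
H = 0.470818 + 0.385735 + 0.526185 + 0.385735 + 0.321320 + 0.355807 = 2.445600

H = 2.4456 bits/symbol


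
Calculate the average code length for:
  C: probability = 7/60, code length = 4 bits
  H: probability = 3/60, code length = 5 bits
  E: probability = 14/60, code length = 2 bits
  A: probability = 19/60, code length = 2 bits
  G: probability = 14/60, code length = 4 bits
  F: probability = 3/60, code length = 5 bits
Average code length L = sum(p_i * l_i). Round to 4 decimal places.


Weighted contributions p_i * l_i:
  C: (7/60) * 4 = 28/60
  H: (3/60) * 5 = 15/60
  E: (14/60) * 2 = 28/60
  A: (19/60) * 2 = 38/60
  G: (14/60) * 4 = 56/60
  F: (3/60) * 5 = 15/60
Sum = (28 + 15 + 28 + 38 + 56 + 15)/60 = 180/60

L = 180/60 = 3.0000 bits/symbol


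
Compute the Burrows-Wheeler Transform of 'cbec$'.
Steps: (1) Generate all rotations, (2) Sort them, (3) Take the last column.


Rotations (sorted):
  0: $cbec -> last char: c
  1: bec$c -> last char: c
  2: c$cbe -> last char: e
  3: cbec$ -> last char: $
  4: ec$cb -> last char: b


BWT = cce$b


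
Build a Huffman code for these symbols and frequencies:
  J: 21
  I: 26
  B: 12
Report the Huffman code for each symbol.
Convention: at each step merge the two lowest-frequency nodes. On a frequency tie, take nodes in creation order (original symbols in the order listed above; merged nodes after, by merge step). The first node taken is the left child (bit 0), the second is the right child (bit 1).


Huffman tree construction:
Step 1: Merge B(12) + J(21) = 33
Step 2: Merge I(26) + (B+J)(33) = 59
Read each symbol's code off the tree from the root (left child = 0, right child = 1).

Codes:
  J: 11 (length 2)
  I: 0 (length 1)
  B: 10 (length 2)
Average code length: 92/59 = 1.5593 bits/symbol


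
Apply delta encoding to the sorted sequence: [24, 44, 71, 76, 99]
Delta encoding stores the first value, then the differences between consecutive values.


First value: 24
Deltas:
  44 - 24 = 20
  71 - 44 = 27
  76 - 71 = 5
  99 - 76 = 23


Delta encoded: [24, 20, 27, 5, 23]


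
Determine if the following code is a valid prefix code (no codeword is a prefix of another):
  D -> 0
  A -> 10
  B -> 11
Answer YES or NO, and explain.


Checking each pair (does one codeword prefix another?):
  D='0' vs A='10': no prefix
  D='0' vs B='11': no prefix
  A='10' vs D='0': no prefix
  A='10' vs B='11': no prefix
  B='11' vs D='0': no prefix
  B='11' vs A='10': no prefix
No violation found over all pairs.

YES -- this is a valid prefix code. No codeword is a prefix of any other codeword.


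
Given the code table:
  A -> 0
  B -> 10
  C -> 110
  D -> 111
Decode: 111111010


Decoding:
111 -> D
111 -> D
0 -> A
10 -> B


Result: DDAB


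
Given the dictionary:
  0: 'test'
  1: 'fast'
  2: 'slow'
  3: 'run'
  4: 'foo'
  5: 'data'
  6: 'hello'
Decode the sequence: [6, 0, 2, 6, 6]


Look up each index in the dictionary:
  6 -> 'hello'
  0 -> 'test'
  2 -> 'slow'
  6 -> 'hello'
  6 -> 'hello'

Decoded: "hello test slow hello hello"


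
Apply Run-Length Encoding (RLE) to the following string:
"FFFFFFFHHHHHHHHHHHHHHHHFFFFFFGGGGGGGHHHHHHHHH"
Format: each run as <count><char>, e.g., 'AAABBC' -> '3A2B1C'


Scanning runs left to right:
  i=0: run of 'F' x 7 -> '7F'
  i=7: run of 'H' x 16 -> '16H'
  i=23: run of 'F' x 6 -> '6F'
  i=29: run of 'G' x 7 -> '7G'
  i=36: run of 'H' x 9 -> '9H'

RLE = 7F16H6F7G9H


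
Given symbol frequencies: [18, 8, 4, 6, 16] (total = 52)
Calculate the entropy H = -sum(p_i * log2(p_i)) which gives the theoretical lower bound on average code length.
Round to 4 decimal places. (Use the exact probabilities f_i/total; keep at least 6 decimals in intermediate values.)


Per-symbol terms -p_i * log2(p_i) with p_i = f_i/52:
  p = 18/52 = 0.346154: log2(p) = -1.530515, -p*log2(p) = 0.529794
  p = 8/52 = 0.153846: log2(p) = -2.700440, -p*log2(p) = 0.415452
  p = 4/52 = 0.076923: log2(p) = -3.700440, -p*log2(p) = 0.284649
  p = 6/52 = 0.115385: log2(p) = -3.115477, -p*log2(p) = 0.359478
  p = 16/52 = 0.307692: log2(p) = -1.700440, -p*log2(p) = 0.523212
H = 0.529794 + 0.415452 + 0.284649 + 0.359478 + 0.523212 = 2.112585

H = 2.1126 bits/symbol


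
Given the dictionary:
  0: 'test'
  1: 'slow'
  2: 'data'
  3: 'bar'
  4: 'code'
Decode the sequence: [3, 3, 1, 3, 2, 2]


Look up each index in the dictionary:
  3 -> 'bar'
  3 -> 'bar'
  1 -> 'slow'
  3 -> 'bar'
  2 -> 'data'
  2 -> 'data'

Decoded: "bar bar slow bar data data"


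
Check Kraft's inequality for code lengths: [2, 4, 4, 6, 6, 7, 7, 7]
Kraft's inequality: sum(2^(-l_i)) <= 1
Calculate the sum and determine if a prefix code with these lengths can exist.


Sum = 2^(-2) + 2^(-4) + 2^(-4) + 2^(-6) + 2^(-6) + 2^(-7) + 2^(-7) + 2^(-7)
    = 0.25 + 0.0625 + 0.0625 + 0.015625 + 0.015625 + 0.0078125 + 0.0078125 + 0.0078125
    = 55/128 = 0.4296875
Since 0.4296875 <= 1, Kraft's inequality IS satisfied.
A prefix code with these lengths CAN exist.

Kraft sum = 0.4296875. Satisfied.


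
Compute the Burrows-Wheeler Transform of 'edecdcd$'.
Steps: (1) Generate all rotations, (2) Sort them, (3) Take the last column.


Rotations (sorted):
  0: $edecdcd -> last char: d
  1: cd$edecd -> last char: d
  2: cdcd$ede -> last char: e
  3: d$edecdc -> last char: c
  4: dcd$edec -> last char: c
  5: decdcd$e -> last char: e
  6: ecdcd$ed -> last char: d
  7: edecdcd$ -> last char: $


BWT = ddecced$


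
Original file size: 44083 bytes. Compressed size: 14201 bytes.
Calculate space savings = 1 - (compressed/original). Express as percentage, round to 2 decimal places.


ratio = compressed/original = 14201/44083 = 0.322142
savings = 1 - ratio = 1 - 0.322142 = 0.677858
as a percentage: 0.677858 * 100 = 67.79%

Space savings = 1 - 14201/44083 = 67.79%


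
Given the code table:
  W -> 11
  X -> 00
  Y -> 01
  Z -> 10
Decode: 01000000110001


Decoding:
01 -> Y
00 -> X
00 -> X
00 -> X
11 -> W
00 -> X
01 -> Y


Result: YXXXWXY


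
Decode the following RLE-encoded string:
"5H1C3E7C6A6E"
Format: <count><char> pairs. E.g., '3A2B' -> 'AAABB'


Expanding each <count><char> pair:
  5H -> 'HHHHH'
  1C -> 'C'
  3E -> 'EEE'
  7C -> 'CCCCCCC'
  6A -> 'AAAAAA'
  6E -> 'EEEEEE'

Decoded = HHHHHCEEECCCCCCCAAAAAAEEEEEE


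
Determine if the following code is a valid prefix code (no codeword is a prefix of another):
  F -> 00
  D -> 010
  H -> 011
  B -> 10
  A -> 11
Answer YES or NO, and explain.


Checking each pair (does one codeword prefix another?):
  F='00' vs D='010': no prefix
  F='00' vs H='011': no prefix
  F='00' vs B='10': no prefix
  F='00' vs A='11': no prefix
  D='010' vs F='00': no prefix
  D='010' vs H='011': no prefix
  D='010' vs B='10': no prefix
  D='010' vs A='11': no prefix
  H='011' vs F='00': no prefix
  H='011' vs D='010': no prefix
  H='011' vs B='10': no prefix
  H='011' vs A='11': no prefix
  B='10' vs F='00': no prefix
  B='10' vs D='010': no prefix
  B='10' vs H='011': no prefix
  B='10' vs A='11': no prefix
  A='11' vs F='00': no prefix
  A='11' vs D='010': no prefix
  A='11' vs H='011': no prefix
  A='11' vs B='10': no prefix
No violation found over all pairs.

YES -- this is a valid prefix code. No codeword is a prefix of any other codeword.


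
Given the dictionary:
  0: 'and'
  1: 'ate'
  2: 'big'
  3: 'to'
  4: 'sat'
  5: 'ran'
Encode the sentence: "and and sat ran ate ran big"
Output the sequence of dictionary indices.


Look up each word in the dictionary:
  'and' -> 0
  'and' -> 0
  'sat' -> 4
  'ran' -> 5
  'ate' -> 1
  'ran' -> 5
  'big' -> 2

Encoded: [0, 0, 4, 5, 1, 5, 2]


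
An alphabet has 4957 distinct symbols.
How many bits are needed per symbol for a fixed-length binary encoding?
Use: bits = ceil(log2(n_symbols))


log2(4957) = 12.2753
Bracket: 2^12 = 4096 < 4957 <= 2^13 = 8192
So ceil(log2(4957)) = 13

bits = ceil(log2(4957)) = ceil(12.2753) = 13 bits


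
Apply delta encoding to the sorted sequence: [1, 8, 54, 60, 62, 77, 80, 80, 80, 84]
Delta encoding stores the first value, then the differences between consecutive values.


First value: 1
Deltas:
  8 - 1 = 7
  54 - 8 = 46
  60 - 54 = 6
  62 - 60 = 2
  77 - 62 = 15
  80 - 77 = 3
  80 - 80 = 0
  80 - 80 = 0
  84 - 80 = 4


Delta encoded: [1, 7, 46, 6, 2, 15, 3, 0, 0, 4]


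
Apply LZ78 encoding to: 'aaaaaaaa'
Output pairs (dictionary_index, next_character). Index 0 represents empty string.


LZ78 encoding steps:
Dictionary: {0: ''}
Step 1: w='' (idx 0), next='a' -> output (0, 'a'), add 'a' as idx 1
Step 2: w='a' (idx 1), next='a' -> output (1, 'a'), add 'aa' as idx 2
Step 3: w='aa' (idx 2), next='a' -> output (2, 'a'), add 'aaa' as idx 3
Step 4: w='aa' (idx 2), end of input -> output (2, '')


Encoded: [(0, 'a'), (1, 'a'), (2, 'a'), (2, '')]


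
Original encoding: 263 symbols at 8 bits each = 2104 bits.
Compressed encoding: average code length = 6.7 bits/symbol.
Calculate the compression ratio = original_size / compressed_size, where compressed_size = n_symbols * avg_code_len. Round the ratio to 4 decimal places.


original_size = n_symbols * orig_bits = 263 * 8 = 2104 bits
compressed_size = n_symbols * avg_code_len = 263 * 6.7 = 1762.1 bits
ratio = original_size / compressed_size = 2104 / 1762.1 = 1.194

Compression ratio = 1.194


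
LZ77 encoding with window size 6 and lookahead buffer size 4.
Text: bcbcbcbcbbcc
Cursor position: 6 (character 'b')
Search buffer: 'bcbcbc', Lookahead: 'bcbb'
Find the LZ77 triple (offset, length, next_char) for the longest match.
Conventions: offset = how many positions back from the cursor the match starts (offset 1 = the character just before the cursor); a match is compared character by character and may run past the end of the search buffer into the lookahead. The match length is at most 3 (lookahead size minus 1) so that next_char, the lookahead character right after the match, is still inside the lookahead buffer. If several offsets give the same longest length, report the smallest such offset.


Try each offset into the search buffer:
  offset=1 (pos 5, char 'c'): match length 0
  offset=2 (pos 4, char 'b'): match length 3
  offset=3 (pos 3, char 'c'): match length 0
  offset=4 (pos 2, char 'b'): match length 3
  offset=5 (pos 1, char 'c'): match length 0
  offset=6 (pos 0, char 'b'): match length 3
Longest match has length 3, found at offsets 2, 4, 6; take the smallest, offset 2.
next_char = character at position 6 + 3 = 9 -> 'b'

Best match: offset=2, length=3 (matching 'bcb' starting at position 4)
LZ77 triple: (2, 3, 'b')


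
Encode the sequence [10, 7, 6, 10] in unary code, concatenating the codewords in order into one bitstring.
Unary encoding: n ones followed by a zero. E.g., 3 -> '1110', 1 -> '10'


Encode each number as n ones followed by a terminating 0:
  10 -> 11111111110 (11 bits)
  7 -> 11111110 (8 bits)
  6 -> 1111110 (7 bits)
  10 -> 11111111110 (11 bits)
Total length = 11 + 8 + 7 + 11 = 37 bits.

Unary([10, 7, 6, 10]) = 1111111111011111110111111011111111110 (37 bits)


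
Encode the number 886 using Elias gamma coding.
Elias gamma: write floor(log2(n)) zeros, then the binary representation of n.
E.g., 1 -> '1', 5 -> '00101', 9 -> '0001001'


num_bits = floor(log2(886)) + 1 = 10
leading_zeros = num_bits - 1 = 9
binary(886) = 1101110110

Elias gamma(886) = '000000000' + '1101110110' = 0000000001101110110 (19 bits)


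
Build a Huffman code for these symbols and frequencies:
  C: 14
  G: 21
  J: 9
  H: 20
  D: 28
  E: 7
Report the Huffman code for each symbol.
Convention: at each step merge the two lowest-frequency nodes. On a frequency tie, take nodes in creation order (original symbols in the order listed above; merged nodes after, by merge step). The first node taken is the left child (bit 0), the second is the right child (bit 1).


Huffman tree construction:
Step 1: Merge E(7) + J(9) = 16
Step 2: Merge C(14) + (E+J)(16) = 30
Step 3: Merge H(20) + G(21) = 41
Step 4: Merge D(28) + (C+(E+J))(30) = 58
Step 5: Merge (H+G)(41) + (D+(C+(E+J)))(58) = 99
Read each symbol's code off the tree from the root (left child = 0, right child = 1).

Codes:
  C: 110 (length 3)
  G: 01 (length 2)
  J: 1111 (length 4)
  H: 00 (length 2)
  D: 10 (length 2)
  E: 1110 (length 4)
Average code length: 244/99 = 2.4646 bits/symbol


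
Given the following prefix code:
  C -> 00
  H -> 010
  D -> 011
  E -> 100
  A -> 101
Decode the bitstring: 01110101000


Decoding step by step:
Bits 011 -> D
Bits 101 -> A
Bits 010 -> H
Bits 00 -> C


Decoded message: DAHC


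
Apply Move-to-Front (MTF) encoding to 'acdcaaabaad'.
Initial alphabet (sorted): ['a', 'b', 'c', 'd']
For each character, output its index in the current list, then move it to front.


MTF encoding:
'a': index 0 in ['a', 'b', 'c', 'd'] -> ['a', 'b', 'c', 'd']
'c': index 2 in ['a', 'b', 'c', 'd'] -> ['c', 'a', 'b', 'd']
'd': index 3 in ['c', 'a', 'b', 'd'] -> ['d', 'c', 'a', 'b']
'c': index 1 in ['d', 'c', 'a', 'b'] -> ['c', 'd', 'a', 'b']
'a': index 2 in ['c', 'd', 'a', 'b'] -> ['a', 'c', 'd', 'b']
'a': index 0 in ['a', 'c', 'd', 'b'] -> ['a', 'c', 'd', 'b']
'a': index 0 in ['a', 'c', 'd', 'b'] -> ['a', 'c', 'd', 'b']
'b': index 3 in ['a', 'c', 'd', 'b'] -> ['b', 'a', 'c', 'd']
'a': index 1 in ['b', 'a', 'c', 'd'] -> ['a', 'b', 'c', 'd']
'a': index 0 in ['a', 'b', 'c', 'd'] -> ['a', 'b', 'c', 'd']
'd': index 3 in ['a', 'b', 'c', 'd'] -> ['d', 'a', 'b', 'c']


Output: [0, 2, 3, 1, 2, 0, 0, 3, 1, 0, 3]


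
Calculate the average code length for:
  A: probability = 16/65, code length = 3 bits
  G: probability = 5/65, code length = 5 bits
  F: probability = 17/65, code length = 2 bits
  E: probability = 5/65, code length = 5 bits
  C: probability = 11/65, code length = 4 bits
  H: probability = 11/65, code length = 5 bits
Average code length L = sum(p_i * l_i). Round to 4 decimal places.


Weighted contributions p_i * l_i:
  A: (16/65) * 3 = 48/65
  G: (5/65) * 5 = 25/65
  F: (17/65) * 2 = 34/65
  E: (5/65) * 5 = 25/65
  C: (11/65) * 4 = 44/65
  H: (11/65) * 5 = 55/65
Sum = (48 + 25 + 34 + 25 + 44 + 55)/65 = 231/65

L = 231/65 = 3.5538 bits/symbol


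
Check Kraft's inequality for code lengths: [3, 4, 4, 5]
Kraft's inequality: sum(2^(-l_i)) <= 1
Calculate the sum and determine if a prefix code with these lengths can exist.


Sum = 2^(-3) + 2^(-4) + 2^(-4) + 2^(-5)
    = 0.125 + 0.0625 + 0.0625 + 0.03125
    = 9/32 = 0.28125
Since 0.28125 <= 1, Kraft's inequality IS satisfied.
A prefix code with these lengths CAN exist.

Kraft sum = 0.28125. Satisfied.


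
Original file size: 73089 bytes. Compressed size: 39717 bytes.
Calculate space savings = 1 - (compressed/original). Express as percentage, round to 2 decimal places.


ratio = compressed/original = 39717/73089 = 0.543406
savings = 1 - ratio = 1 - 0.543406 = 0.456594
as a percentage: 0.456594 * 100 = 45.66%

Space savings = 1 - 39717/73089 = 45.66%


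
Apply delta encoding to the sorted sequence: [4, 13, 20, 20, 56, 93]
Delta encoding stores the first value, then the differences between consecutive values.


First value: 4
Deltas:
  13 - 4 = 9
  20 - 13 = 7
  20 - 20 = 0
  56 - 20 = 36
  93 - 56 = 37


Delta encoded: [4, 9, 7, 0, 36, 37]


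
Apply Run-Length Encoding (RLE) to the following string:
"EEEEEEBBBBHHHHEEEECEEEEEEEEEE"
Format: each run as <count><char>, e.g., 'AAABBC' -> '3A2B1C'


Scanning runs left to right:
  i=0: run of 'E' x 6 -> '6E'
  i=6: run of 'B' x 4 -> '4B'
  i=10: run of 'H' x 4 -> '4H'
  i=14: run of 'E' x 4 -> '4E'
  i=18: run of 'C' x 1 -> '1C'
  i=19: run of 'E' x 10 -> '10E'

RLE = 6E4B4H4E1C10E


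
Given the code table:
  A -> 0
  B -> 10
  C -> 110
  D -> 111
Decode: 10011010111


Decoding:
10 -> B
0 -> A
110 -> C
10 -> B
111 -> D


Result: BACBD


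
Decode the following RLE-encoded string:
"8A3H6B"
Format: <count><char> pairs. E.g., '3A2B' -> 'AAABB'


Expanding each <count><char> pair:
  8A -> 'AAAAAAAA'
  3H -> 'HHH'
  6B -> 'BBBBBB'

Decoded = AAAAAAAAHHHBBBBBB


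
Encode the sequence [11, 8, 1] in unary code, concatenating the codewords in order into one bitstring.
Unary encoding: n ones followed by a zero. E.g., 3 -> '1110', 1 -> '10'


Encode each number as n ones followed by a terminating 0:
  11 -> 111111111110 (12 bits)
  8 -> 111111110 (9 bits)
  1 -> 10 (2 bits)
Total length = 12 + 9 + 2 = 23 bits.

Unary([11, 8, 1]) = 11111111111011111111010 (23 bits)


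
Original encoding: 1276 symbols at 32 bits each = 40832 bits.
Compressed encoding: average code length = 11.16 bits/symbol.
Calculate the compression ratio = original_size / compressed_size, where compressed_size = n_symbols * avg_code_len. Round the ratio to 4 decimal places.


original_size = n_symbols * orig_bits = 1276 * 32 = 40832 bits
compressed_size = n_symbols * avg_code_len = 1276 * 11.16 = 14240.16 bits
ratio = original_size / compressed_size = 40832 / 14240.16 = 2.8674

Compression ratio = 2.8674


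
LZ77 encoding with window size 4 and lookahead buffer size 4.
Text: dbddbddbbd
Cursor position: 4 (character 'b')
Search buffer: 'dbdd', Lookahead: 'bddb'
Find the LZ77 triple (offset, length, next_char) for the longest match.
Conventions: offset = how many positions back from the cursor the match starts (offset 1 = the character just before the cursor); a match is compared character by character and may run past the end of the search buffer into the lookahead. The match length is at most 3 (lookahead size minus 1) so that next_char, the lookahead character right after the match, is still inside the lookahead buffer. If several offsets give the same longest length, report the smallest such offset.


Try each offset into the search buffer:
  offset=1 (pos 3, char 'd'): match length 0
  offset=2 (pos 2, char 'd'): match length 0
  offset=3 (pos 1, char 'b'): match length 3
  offset=4 (pos 0, char 'd'): match length 0
Longest match has length 3 at offset 3.
next_char = character at position 4 + 3 = 7 -> 'b'

Best match: offset=3, length=3 (matching 'bdd' starting at position 1)
LZ77 triple: (3, 3, 'b')


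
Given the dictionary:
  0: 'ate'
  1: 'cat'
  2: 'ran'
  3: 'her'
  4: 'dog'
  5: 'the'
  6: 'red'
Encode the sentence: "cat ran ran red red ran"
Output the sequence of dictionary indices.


Look up each word in the dictionary:
  'cat' -> 1
  'ran' -> 2
  'ran' -> 2
  'red' -> 6
  'red' -> 6
  'ran' -> 2

Encoded: [1, 2, 2, 6, 6, 2]


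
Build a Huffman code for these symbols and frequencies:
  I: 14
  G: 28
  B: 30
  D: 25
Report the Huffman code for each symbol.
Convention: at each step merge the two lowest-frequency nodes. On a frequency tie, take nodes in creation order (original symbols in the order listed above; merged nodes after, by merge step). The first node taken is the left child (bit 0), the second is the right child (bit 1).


Huffman tree construction:
Step 1: Merge I(14) + D(25) = 39
Step 2: Merge G(28) + B(30) = 58
Step 3: Merge (I+D)(39) + (G+B)(58) = 97
Read each symbol's code off the tree from the root (left child = 0, right child = 1).

Codes:
  I: 00 (length 2)
  G: 10 (length 2)
  B: 11 (length 2)
  D: 01 (length 2)
Average code length: 194/97 = 2.0000 bits/symbol


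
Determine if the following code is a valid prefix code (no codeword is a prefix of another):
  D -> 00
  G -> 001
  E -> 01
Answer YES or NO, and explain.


Checking each pair (does one codeword prefix another?):
  D='00' vs G='001': prefix -- VIOLATION

NO -- this is NOT a valid prefix code. D (00) is a prefix of G (001).


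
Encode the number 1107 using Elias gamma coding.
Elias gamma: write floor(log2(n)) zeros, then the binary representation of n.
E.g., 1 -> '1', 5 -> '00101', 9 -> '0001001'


num_bits = floor(log2(1107)) + 1 = 11
leading_zeros = num_bits - 1 = 10
binary(1107) = 10001010011

Elias gamma(1107) = '0000000000' + '10001010011' = 000000000010001010011 (21 bits)


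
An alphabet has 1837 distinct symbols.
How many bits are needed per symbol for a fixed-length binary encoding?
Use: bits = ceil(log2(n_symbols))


log2(1837) = 10.8431
Bracket: 2^10 = 1024 < 1837 <= 2^11 = 2048
So ceil(log2(1837)) = 11

bits = ceil(log2(1837)) = ceil(10.8431) = 11 bits


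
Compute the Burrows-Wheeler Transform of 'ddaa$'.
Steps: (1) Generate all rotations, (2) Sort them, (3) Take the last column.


Rotations (sorted):
  0: $ddaa -> last char: a
  1: a$dda -> last char: a
  2: aa$dd -> last char: d
  3: daa$d -> last char: d
  4: ddaa$ -> last char: $


BWT = aadd$


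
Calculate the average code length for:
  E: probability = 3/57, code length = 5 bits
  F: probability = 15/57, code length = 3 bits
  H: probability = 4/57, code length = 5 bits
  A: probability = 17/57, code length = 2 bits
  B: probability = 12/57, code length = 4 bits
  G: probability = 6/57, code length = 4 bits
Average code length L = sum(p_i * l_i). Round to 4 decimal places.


Weighted contributions p_i * l_i:
  E: (3/57) * 5 = 15/57
  F: (15/57) * 3 = 45/57
  H: (4/57) * 5 = 20/57
  A: (17/57) * 2 = 34/57
  B: (12/57) * 4 = 48/57
  G: (6/57) * 4 = 24/57
Sum = (15 + 45 + 20 + 34 + 48 + 24)/57 = 186/57

L = 186/57 = 3.2632 bits/symbol


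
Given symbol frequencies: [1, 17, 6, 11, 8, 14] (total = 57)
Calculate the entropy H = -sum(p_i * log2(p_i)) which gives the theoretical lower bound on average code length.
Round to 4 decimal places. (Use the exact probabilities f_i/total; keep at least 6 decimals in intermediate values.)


Per-symbol terms -p_i * log2(p_i) with p_i = f_i/57:
  p = 1/57 = 0.017544: log2(p) = -5.832890, -p*log2(p) = 0.102331
  p = 17/57 = 0.298246: log2(p) = -1.745427, -p*log2(p) = 0.520566
  p = 6/57 = 0.105263: log2(p) = -3.247928, -p*log2(p) = 0.341887
  p = 11/57 = 0.192982: log2(p) = -2.373458, -p*log2(p) = 0.458036
  p = 8/57 = 0.140351: log2(p) = -2.832890, -p*log2(p) = 0.397599
  p = 14/57 = 0.245614: log2(p) = -2.025535, -p*log2(p) = 0.497500
H = 0.102331 + 0.520566 + 0.341887 + 0.458036 + 0.397599 + 0.497500 = 2.317919

H = 2.3179 bits/symbol


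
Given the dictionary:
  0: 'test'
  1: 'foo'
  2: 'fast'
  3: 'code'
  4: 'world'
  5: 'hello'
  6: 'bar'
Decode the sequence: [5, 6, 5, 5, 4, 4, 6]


Look up each index in the dictionary:
  5 -> 'hello'
  6 -> 'bar'
  5 -> 'hello'
  5 -> 'hello'
  4 -> 'world'
  4 -> 'world'
  6 -> 'bar'

Decoded: "hello bar hello hello world world bar"


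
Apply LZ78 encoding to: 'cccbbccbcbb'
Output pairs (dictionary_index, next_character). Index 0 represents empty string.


LZ78 encoding steps:
Dictionary: {0: ''}
Step 1: w='' (idx 0), next='c' -> output (0, 'c'), add 'c' as idx 1
Step 2: w='c' (idx 1), next='c' -> output (1, 'c'), add 'cc' as idx 2
Step 3: w='' (idx 0), next='b' -> output (0, 'b'), add 'b' as idx 3
Step 4: w='b' (idx 3), next='c' -> output (3, 'c'), add 'bc' as idx 4
Step 5: w='c' (idx 1), next='b' -> output (1, 'b'), add 'cb' as idx 5
Step 6: w='cb' (idx 5), next='b' -> output (5, 'b'), add 'cbb' as idx 6


Encoded: [(0, 'c'), (1, 'c'), (0, 'b'), (3, 'c'), (1, 'b'), (5, 'b')]


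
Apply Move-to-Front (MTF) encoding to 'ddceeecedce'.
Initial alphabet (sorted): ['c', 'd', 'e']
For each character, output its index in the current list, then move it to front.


MTF encoding:
'd': index 1 in ['c', 'd', 'e'] -> ['d', 'c', 'e']
'd': index 0 in ['d', 'c', 'e'] -> ['d', 'c', 'e']
'c': index 1 in ['d', 'c', 'e'] -> ['c', 'd', 'e']
'e': index 2 in ['c', 'd', 'e'] -> ['e', 'c', 'd']
'e': index 0 in ['e', 'c', 'd'] -> ['e', 'c', 'd']
'e': index 0 in ['e', 'c', 'd'] -> ['e', 'c', 'd']
'c': index 1 in ['e', 'c', 'd'] -> ['c', 'e', 'd']
'e': index 1 in ['c', 'e', 'd'] -> ['e', 'c', 'd']
'd': index 2 in ['e', 'c', 'd'] -> ['d', 'e', 'c']
'c': index 2 in ['d', 'e', 'c'] -> ['c', 'd', 'e']
'e': index 2 in ['c', 'd', 'e'] -> ['e', 'c', 'd']


Output: [1, 0, 1, 2, 0, 0, 1, 1, 2, 2, 2]


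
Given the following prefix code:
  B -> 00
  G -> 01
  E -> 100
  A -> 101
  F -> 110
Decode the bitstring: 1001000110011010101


Decoding step by step:
Bits 100 -> E
Bits 100 -> E
Bits 01 -> G
Bits 100 -> E
Bits 110 -> F
Bits 101 -> A
Bits 01 -> G


Decoded message: EEGEFAG


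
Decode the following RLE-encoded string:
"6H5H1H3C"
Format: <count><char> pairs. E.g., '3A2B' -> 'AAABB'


Expanding each <count><char> pair:
  6H -> 'HHHHHH'
  5H -> 'HHHHH'
  1H -> 'H'
  3C -> 'CCC'

Decoded = HHHHHHHHHHHHCCC


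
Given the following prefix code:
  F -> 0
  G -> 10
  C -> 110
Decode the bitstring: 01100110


Decoding step by step:
Bits 0 -> F
Bits 110 -> C
Bits 0 -> F
Bits 110 -> C


Decoded message: FCFC


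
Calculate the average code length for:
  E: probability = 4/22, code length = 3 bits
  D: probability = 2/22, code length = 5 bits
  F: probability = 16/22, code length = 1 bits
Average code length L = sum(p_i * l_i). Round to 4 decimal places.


Weighted contributions p_i * l_i:
  E: (4/22) * 3 = 12/22
  D: (2/22) * 5 = 10/22
  F: (16/22) * 1 = 16/22
Sum = (12 + 10 + 16)/22 = 38/22

L = 38/22 = 1.7273 bits/symbol


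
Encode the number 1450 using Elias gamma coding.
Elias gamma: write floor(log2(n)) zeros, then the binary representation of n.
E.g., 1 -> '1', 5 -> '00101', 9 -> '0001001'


num_bits = floor(log2(1450)) + 1 = 11
leading_zeros = num_bits - 1 = 10
binary(1450) = 10110101010

Elias gamma(1450) = '0000000000' + '10110101010' = 000000000010110101010 (21 bits)


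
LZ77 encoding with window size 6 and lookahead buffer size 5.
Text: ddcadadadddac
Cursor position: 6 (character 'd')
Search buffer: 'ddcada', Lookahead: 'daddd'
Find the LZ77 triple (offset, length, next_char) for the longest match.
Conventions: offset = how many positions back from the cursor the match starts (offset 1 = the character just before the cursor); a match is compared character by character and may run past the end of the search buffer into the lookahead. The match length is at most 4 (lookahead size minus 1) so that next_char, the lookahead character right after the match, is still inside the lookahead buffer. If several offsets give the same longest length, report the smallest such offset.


Try each offset into the search buffer:
  offset=1 (pos 5, char 'a'): match length 0
  offset=2 (pos 4, char 'd'): match length 3
  offset=3 (pos 3, char 'a'): match length 0
  offset=4 (pos 2, char 'c'): match length 0
  offset=5 (pos 1, char 'd'): match length 1
  offset=6 (pos 0, char 'd'): match length 1
Longest match has length 3 at offset 2.
next_char = character at position 6 + 3 = 9 -> 'd'

Best match: offset=2, length=3 (matching 'dad' starting at position 4)
LZ77 triple: (2, 3, 'd')


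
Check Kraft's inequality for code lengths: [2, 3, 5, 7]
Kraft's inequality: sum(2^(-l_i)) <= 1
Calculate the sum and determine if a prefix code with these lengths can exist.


Sum = 2^(-2) + 2^(-3) + 2^(-5) + 2^(-7)
    = 0.25 + 0.125 + 0.03125 + 0.0078125
    = 53/128 = 0.4140625
Since 0.4140625 <= 1, Kraft's inequality IS satisfied.
A prefix code with these lengths CAN exist.

Kraft sum = 0.4140625. Satisfied.


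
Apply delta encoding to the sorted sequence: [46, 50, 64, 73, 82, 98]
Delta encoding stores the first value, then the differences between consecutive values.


First value: 46
Deltas:
  50 - 46 = 4
  64 - 50 = 14
  73 - 64 = 9
  82 - 73 = 9
  98 - 82 = 16


Delta encoded: [46, 4, 14, 9, 9, 16]


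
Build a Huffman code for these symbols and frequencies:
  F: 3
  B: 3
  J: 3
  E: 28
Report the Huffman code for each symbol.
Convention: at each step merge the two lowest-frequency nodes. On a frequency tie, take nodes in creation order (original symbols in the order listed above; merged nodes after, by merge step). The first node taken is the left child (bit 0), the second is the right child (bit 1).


Huffman tree construction:
Step 1: Merge F(3) + B(3) = 6
Step 2: Merge J(3) + (F+B)(6) = 9
Step 3: Merge (J+(F+B))(9) + E(28) = 37
Read each symbol's code off the tree from the root (left child = 0, right child = 1).

Codes:
  F: 010 (length 3)
  B: 011 (length 3)
  J: 00 (length 2)
  E: 1 (length 1)
Average code length: 52/37 = 1.4054 bits/symbol


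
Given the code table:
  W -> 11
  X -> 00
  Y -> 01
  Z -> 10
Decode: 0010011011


Decoding:
00 -> X
10 -> Z
01 -> Y
10 -> Z
11 -> W


Result: XZYZW


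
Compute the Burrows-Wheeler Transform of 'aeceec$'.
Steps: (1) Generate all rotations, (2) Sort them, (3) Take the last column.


Rotations (sorted):
  0: $aeceec -> last char: c
  1: aeceec$ -> last char: $
  2: c$aecee -> last char: e
  3: ceec$ae -> last char: e
  4: ec$aece -> last char: e
  5: eceec$a -> last char: a
  6: eec$aec -> last char: c


BWT = c$eeeac
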